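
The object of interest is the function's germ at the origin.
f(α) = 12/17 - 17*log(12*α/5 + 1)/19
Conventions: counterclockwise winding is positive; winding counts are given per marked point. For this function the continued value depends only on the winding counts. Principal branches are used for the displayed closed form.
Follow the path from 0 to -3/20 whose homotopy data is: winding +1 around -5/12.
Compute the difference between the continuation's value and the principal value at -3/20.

Continued minus principal equals -(34/19)*pi*i.

The rational part is single-valued and drops out of the difference; each branch term changes only by its own monodromy.
(-17/19)*log(1 - α/(-5/12)): each positive loop around -5/12 adds 2*pi*i to the log, so winding +1 contributes (-17/19)*(1)*2*pi*i = -(34/19)*pi*i.
Summing the contributions at α = -3/20 gives -(34/19)*pi*i.


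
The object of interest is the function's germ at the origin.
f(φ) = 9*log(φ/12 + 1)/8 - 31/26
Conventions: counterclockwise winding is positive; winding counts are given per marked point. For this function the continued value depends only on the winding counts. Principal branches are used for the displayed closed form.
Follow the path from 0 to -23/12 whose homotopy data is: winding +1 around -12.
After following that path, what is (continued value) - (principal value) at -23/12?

The rational part is single-valued and drops out of the difference; each branch term changes only by its own monodromy.
(9/8)*log(1 - φ/(-12)): each positive loop around -12 adds 2*pi*i to the log, so winding +1 contributes (9/8)*(1)*2*pi*i = (9/4)*pi*i.
Summing the contributions at φ = -23/12 gives (9/4)*pi*i.

Continued minus principal equals (9/4)*pi*i.


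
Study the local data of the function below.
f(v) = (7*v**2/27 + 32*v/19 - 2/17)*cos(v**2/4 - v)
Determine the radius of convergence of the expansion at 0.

The factor cos(v**2/4 - v) is entire and contributes no finite singular point.
The polynomial part has no poles.
No finite singular points: the Taylor series at 0 converges everywhere.

The radius of convergence is infinite.


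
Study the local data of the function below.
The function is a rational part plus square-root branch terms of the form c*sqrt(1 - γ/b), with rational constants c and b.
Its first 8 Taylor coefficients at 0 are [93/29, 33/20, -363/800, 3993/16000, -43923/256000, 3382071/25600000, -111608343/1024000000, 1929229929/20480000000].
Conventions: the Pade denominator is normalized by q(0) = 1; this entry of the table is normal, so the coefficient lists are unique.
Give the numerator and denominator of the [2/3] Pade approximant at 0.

The Pade approximant has numerator coefficients [93/29, 68629/14210, 3689411/2273600]; denominator coefficients [1, 583/588, 10769/78400, -38599/4704000].

Taylor coefficients needed (read off): a_0 = 93/29, a_1 = 33/20, a_2 = -363/800, a_3 = 3993/16000, a_4 = -43923/256000, a_5 = 3382071/25600000.
Write the denominator as Q(γ) = 1 + q1*γ + q2*γ^2 + q3*γ^3. Requiring Q*f - P = O(γ^6) with deg P <= 2 kills the coefficients of γ^3..γ^5 in Q*f:
  γ^3: a_3 + q1*a_2 + q2*a_1 + q3*a_0 = 0, i.e. 3993/16000 + (-363/800)*q1 + (33/20)*q2 + (93/29)*q3 = 0.
  γ^4: a_4 + q1*a_3 + q2*a_2 + q3*a_1 = 0, i.e. -43923/256000 + (3993/16000)*q1 + (-363/800)*q2 + (33/20)*q3 = 0.
  γ^5: a_5 + q1*a_4 + q2*a_3 + q3*a_2 = 0, i.e. 3382071/25600000 + (-43923/256000)*q1 + (3993/16000)*q2 + (-363/800)*q3 = 0.
Solving this linear system: q1 = 583/588, q2 = 10769/78400, q3 = -38599/4704000.
The numerator is Q*f truncated at degree 2: P0 = a_0 = 93/29; P1 = a_1 + q1*a_0 = 68629/14210; P2 = a_2 + q1*a_1 + q2*a_0 = 3689411/2273600.


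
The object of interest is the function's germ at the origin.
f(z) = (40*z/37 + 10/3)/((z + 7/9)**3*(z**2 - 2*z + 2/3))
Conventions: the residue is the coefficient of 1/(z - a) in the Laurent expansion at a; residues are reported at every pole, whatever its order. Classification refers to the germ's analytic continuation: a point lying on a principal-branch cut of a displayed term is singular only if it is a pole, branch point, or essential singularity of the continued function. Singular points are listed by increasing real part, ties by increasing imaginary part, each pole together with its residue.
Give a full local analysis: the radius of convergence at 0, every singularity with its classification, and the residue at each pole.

Radius of convergence at 0: 1 - (1/3)*sqrt(3).
At -7/9: a pole of order 3; residue 694715130/444332593.
At 1 - (1/3)*sqrt(3): a pole of order 1; residue -347357565/444332593 - (286239420/444332593)*sqrt(3).
At 1 + (1/3)*sqrt(3): a pole of order 1; residue -347357565/444332593 + (286239420/444332593)*sqrt(3).

Denominator factor (z + 7/9)^3: pole of order 3 at -7/9, modulus 7/9.
Denominator factor (z**2 - 2*z + 2/3): discriminant 4/3, real irrational roots 1 + (1/3)*sqrt(3) and 1 - (1/3)*sqrt(3); poles of order 1, moduli 1 + (1/3)*sqrt(3) and 1 - (1/3)*sqrt(3).
The radius of convergence is the smallest modulus among the singular points: 1 - (1/3)*sqrt(3).
At the order-3 pole -7/9 set g(z) = (z - (-7/9))^3*f(z) = (40*z/37 + 10/3)/(z**2 - 2*z + 2/3).
Order-3 pole: residue = g''(a)/2; g''(-7/9) = 1389430260/444332593, so the residue is 694715130/444332593.
The factor z**2 - 2*z + 2/3 splits as (z - a)(z - a') with a = 1 - (1/3)*sqrt(3), a' = 1 + (1/3)*sqrt(3). At the order-1 pole a set g(z) = (z - a)*f(z) = [(40*z/37 + 10/3)/(z + 7/9)**3] / (z - a').
Simple pole: residue = g(a) at a = 1 - (1/3)*sqrt(3), which is -347357565/444332593 - (286239420/444332593)*sqrt(3).
The factor z**2 - 2*z + 2/3 splits as (z - a)(z - a') with a = 1 + (1/3)*sqrt(3), a' = 1 - (1/3)*sqrt(3). At the order-1 pole a set g(z) = (z - a)*f(z) = [(40*z/37 + 10/3)/(z + 7/9)**3] / (z - a').
Simple pole: residue = g(a) at a = 1 + (1/3)*sqrt(3), which is -347357565/444332593 + (286239420/444332593)*sqrt(3).
List the singular points by increasing real part (a conjugate pair: the negative imaginary part first).


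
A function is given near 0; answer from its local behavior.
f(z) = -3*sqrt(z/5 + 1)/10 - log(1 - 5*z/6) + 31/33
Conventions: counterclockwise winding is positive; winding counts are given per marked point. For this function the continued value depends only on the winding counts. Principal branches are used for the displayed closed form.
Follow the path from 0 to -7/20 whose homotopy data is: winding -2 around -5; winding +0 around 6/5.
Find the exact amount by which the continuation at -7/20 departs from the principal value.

The rational part is single-valued and drops out of the difference; each branch term changes only by its own monodromy.
(-3/10)*sqrt(1 - z/(-5)): winding -2 is even, the square root returns to the same sheet, contribution 0.
(-1)*log(1 - z/(6/5)): winding 0 around 6/5, so this term returns to its principal value, contribution 0.
Summing the contributions at z = -7/20 gives 0.

Continued minus principal equals 0.


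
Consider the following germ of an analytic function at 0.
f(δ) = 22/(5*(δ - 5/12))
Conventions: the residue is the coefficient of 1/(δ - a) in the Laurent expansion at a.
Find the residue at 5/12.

The residue is 22/5.

At the order-1 pole 5/12 set g(δ) = (δ - (5/12))*f(δ) = 22/5.
Simple pole: residue = g(a) at a = 5/12, which is 22/5.


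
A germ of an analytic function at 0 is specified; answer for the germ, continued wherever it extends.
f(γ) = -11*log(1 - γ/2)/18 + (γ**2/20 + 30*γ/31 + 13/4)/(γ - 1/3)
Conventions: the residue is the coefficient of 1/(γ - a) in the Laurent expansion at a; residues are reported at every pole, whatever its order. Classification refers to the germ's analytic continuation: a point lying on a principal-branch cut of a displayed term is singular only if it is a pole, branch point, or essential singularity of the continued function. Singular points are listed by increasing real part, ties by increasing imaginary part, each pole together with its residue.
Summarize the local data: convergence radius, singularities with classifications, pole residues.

Denominator factor (γ - 1/3): pole of order 1 at 1/3, modulus 1/3.
Branch term (-11/18)*log(1 - γ/(2)): its argument vanishes at γ = 2, a logarithmic branch point, modulus 2.
The radius of convergence is the smallest modulus among the singular points: 1/3.
The branch term is analytic at 1/3 and contributes nothing to the residue; only the rational part matters.
At the order-1 pole 1/3 set g(γ) = (γ - (1/3))*(rational part) = γ**2/20 + 30*γ/31 + 13/4.
Simple pole: residue = g(a) at a = 1/3, which is 9983/2790.
List the singular points by increasing real part (a conjugate pair: the negative imaginary part first).

Radius of convergence at 0: 1/3.
At 1/3: a pole of order 1; residue 9983/2790.
At 2: a logarithmic branch point.


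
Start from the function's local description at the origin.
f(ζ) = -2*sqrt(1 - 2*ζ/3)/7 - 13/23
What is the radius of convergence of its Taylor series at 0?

Branch term (-2/7)*sqrt(1 - ζ/(3/2)): its argument vanishes at ζ = 3/2, a square-root branch point, modulus 3/2.
The radius of convergence is the smallest modulus among the singular points: 3/2.

The radius of convergence is 3/2.


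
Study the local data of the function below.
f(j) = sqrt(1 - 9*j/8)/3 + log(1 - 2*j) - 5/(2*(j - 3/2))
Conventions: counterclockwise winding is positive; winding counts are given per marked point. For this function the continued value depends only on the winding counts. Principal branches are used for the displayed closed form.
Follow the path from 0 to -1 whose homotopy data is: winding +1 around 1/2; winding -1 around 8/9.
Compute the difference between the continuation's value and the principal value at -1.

Continued minus principal equals (-(1/6)*sqrt(34)) + ((2)*pi)*i.

The rational part is single-valued and drops out of the difference; each branch term changes only by its own monodromy.
(1)*log(1 - j/(1/2)): each positive loop around 1/2 adds 2*pi*i to the log, so winding +1 contributes (1)*(1)*2*pi*i = (2)*pi*i.
(1/3)*sqrt(1 - j/(8/9)): winding -1 is odd, the square root flips sign, contributing -2*(1/3)*sqrt(1 - (-1)/(8/9)) = -2*(1/3)*sqrt(17/8) = -(1/6)*sqrt(34).
Summing the contributions at j = -1 gives (-(1/6)*sqrt(34)) + ((2)*pi)*i.


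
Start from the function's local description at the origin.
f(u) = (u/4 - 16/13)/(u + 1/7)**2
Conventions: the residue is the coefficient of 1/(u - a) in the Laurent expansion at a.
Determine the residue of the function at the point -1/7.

The residue is 1/4.

At the order-2 pole -1/7 set g(u) = (u - (-1/7))^2*f(u) = u/4 - 16/13.
Order-2 pole: residue = g'(a); g'(-1/7) = 1/4, so the residue is 1/4.


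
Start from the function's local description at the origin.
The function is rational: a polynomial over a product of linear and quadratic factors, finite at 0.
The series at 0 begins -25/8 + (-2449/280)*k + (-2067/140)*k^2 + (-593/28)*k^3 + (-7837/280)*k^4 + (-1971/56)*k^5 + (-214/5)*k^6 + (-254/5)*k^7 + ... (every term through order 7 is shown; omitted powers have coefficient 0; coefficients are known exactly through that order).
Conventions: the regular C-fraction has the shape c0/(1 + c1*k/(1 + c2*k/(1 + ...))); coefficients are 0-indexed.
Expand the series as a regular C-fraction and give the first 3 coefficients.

Taylor coefficients (read off): a_0 = -25/8, a_1 = -2449/280, a_2 = -2067/140.
c0 = a_0 = -25/8. Peel one level at a time: if S = 1 + c*k/S' with S'(0) = 1, then c is the k-coefficient of S and S' = c*k/(S - 1).
S_1 = c0/f = 1 + (-2449/875)*k + (2380351/765625)*k^2 + ...; c1 = -2449/875.
S_2 = c1*k/(S_1 - 1) = 1 + (2380351/2142875)*k + ...; c2 = 2380351/2142875.

The regular C-fraction coefficients are [-25/8, -2449/875, 2380351/2142875].


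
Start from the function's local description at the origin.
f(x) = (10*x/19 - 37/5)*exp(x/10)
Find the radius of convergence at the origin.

The factor exp(x/10) is entire and contributes no finite singular point.
The polynomial part has no poles.
No finite singular points: the Taylor series at 0 converges everywhere.

The radius of convergence is infinite.


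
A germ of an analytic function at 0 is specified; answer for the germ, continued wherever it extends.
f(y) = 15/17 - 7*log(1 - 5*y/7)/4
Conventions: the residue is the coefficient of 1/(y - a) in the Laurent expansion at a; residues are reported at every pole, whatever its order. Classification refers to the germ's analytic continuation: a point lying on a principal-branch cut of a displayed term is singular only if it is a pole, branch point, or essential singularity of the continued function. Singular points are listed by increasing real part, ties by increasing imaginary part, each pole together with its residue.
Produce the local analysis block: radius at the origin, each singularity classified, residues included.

Branch term (-7/4)*log(1 - y/(7/5)): its argument vanishes at y = 7/5, a logarithmic branch point, modulus 7/5.
The radius of convergence is the smallest modulus among the singular points: 7/5.

Radius of convergence at 0: 7/5.
At 7/5: a logarithmic branch point.


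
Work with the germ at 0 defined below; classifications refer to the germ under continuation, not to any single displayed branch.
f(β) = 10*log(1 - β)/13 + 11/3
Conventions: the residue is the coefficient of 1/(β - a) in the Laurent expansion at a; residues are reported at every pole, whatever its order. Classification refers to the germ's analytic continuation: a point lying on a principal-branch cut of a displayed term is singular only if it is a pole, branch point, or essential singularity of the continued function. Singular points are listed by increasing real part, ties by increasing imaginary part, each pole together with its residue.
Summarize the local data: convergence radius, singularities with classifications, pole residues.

Radius of convergence at 0: 1.
At 1: a logarithmic branch point.

Branch term (10/13)*log(1 - β/(1)): its argument vanishes at β = 1, a logarithmic branch point, modulus 1.
The radius of convergence is the smallest modulus among the singular points: 1.


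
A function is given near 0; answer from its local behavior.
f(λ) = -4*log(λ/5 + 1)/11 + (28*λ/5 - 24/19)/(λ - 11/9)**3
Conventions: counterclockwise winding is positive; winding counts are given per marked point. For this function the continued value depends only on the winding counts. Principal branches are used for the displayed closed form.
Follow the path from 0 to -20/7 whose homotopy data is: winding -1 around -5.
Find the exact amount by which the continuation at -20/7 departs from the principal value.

The rational part is single-valued and drops out of the difference; each branch term changes only by its own monodromy.
(-4/11)*log(1 - λ/(-5)): each positive loop around -5 adds 2*pi*i to the log, so winding -1 contributes (-4/11)*(-1)*2*pi*i = (8/11)*pi*i.
Summing the contributions at λ = -20/7 gives (8/11)*pi*i.

Continued minus principal equals (8/11)*pi*i.


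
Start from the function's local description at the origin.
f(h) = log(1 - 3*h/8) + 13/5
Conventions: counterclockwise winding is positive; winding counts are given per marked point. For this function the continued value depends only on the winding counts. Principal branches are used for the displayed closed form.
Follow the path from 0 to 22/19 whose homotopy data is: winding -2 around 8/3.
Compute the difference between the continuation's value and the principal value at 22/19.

Continued minus principal equals -(4)*pi*i.

The rational part is single-valued and drops out of the difference; each branch term changes only by its own monodromy.
(1)*log(1 - h/(8/3)): each positive loop around 8/3 adds 2*pi*i to the log, so winding -2 contributes (1)*(-2)*2*pi*i = -(4)*pi*i.
Summing the contributions at h = 22/19 gives -(4)*pi*i.


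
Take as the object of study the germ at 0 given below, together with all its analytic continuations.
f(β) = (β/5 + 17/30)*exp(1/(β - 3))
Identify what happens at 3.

The point is an essential singularity.

The exponent 1/(β - (3)) has a pole at 3, so exp(1/(β - (3))) takes every nonzero value near it: an essential singularity (not a pole of any order).


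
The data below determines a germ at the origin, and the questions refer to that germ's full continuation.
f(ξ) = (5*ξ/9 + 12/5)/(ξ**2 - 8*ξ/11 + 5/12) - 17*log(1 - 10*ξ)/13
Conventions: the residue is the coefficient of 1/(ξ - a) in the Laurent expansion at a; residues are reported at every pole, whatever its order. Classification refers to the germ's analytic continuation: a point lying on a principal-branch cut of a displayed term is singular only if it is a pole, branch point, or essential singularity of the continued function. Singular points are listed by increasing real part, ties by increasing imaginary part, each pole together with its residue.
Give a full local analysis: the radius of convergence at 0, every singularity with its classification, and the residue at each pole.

Denominator factor (ξ**2 - 8*ξ/11 + 5/12): discriminant -413/363, complex-conjugate roots (4/11) + ((1/66)*sqrt(1239))*i and (4/11) - ((1/66)*sqrt(1239))*i; poles of order 1, moduli (1/6)*sqrt(15) and (1/6)*sqrt(15).
Branch term (-17/13)*log(1 - ξ/(1/10)): its argument vanishes at ξ = 1/10, a logarithmic branch point, modulus 1/10.
The radius of convergence is the smallest modulus among the singular points: 1/10.
The branch term is analytic at (4/11) - ((1/66)*sqrt(1239))*i and contributes nothing to the residue; only the rational part matters.
The factor ξ**2 - 8*ξ/11 + 5/12 splits as (ξ - a)(ξ - a') with a = (4/11) - ((1/66)*sqrt(1239))*i, a' = (4/11) + ((1/66)*sqrt(1239))*i. At the order-1 pole a set g(ξ) = (ξ - a)*(rational part) = [5*ξ/9 + 12/5] / (ξ - a').
Simple pole: residue = g(a) at a = (4/11) - ((1/66)*sqrt(1239))*i, which is (5/18) + ((184/2655)*sqrt(1239))*i.
The branch term is analytic at (4/11) + ((1/66)*sqrt(1239))*i and contributes nothing to the residue; only the rational part matters.
The factor ξ**2 - 8*ξ/11 + 5/12 splits as (ξ - a)(ξ - a') with a = (4/11) + ((1/66)*sqrt(1239))*i, a' = (4/11) - ((1/66)*sqrt(1239))*i. At the order-1 pole a set g(ξ) = (ξ - a)*(rational part) = [5*ξ/9 + 12/5] / (ξ - a').
Simple pole: residue = g(a) at a = (4/11) + ((1/66)*sqrt(1239))*i, which is (5/18) - ((184/2655)*sqrt(1239))*i.
List the singular points by increasing real part (a conjugate pair: the negative imaginary part first).

Radius of convergence at 0: 1/10.
At 1/10: a logarithmic branch point.
At (4/11) - ((1/66)*sqrt(1239))*i: a pole of order 1; residue (5/18) + ((184/2655)*sqrt(1239))*i.
At (4/11) + ((1/66)*sqrt(1239))*i: a pole of order 1; residue (5/18) - ((184/2655)*sqrt(1239))*i.


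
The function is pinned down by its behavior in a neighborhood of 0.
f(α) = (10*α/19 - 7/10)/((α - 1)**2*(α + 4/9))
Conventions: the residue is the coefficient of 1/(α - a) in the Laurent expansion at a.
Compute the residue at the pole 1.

At the order-2 pole 1 set g(α) = (α - (1))^2*f(α) = (10*α/19 - 7/10)/(α + 4/9).
Order-2 pole: residue = g'(a); g'(1) = 14373/32110, so the residue is 14373/32110.

The residue is 14373/32110.


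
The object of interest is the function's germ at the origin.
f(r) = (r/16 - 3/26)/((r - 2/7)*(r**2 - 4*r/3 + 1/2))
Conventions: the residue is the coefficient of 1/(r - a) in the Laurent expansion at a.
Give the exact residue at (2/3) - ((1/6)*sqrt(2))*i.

The factor r**2 - 4*r/3 + 1/2 splits as (r - a)(r - a') with a = (2/3) - ((1/6)*sqrt(2))*i, a' = (2/3) + ((1/6)*sqrt(2))*i. At the order-1 pole a set g(r) = (r - a)*f(r) = [(r/16 - 3/26)/(r - 2/7)] / (r - a').
Simple pole: residue = g(a) at a = (2/3) - ((1/6)*sqrt(2))*i, which is (1491/6136) - ((4515/24544)*sqrt(2))*i.

The residue is (1491/6136) - ((4515/24544)*sqrt(2))*i.


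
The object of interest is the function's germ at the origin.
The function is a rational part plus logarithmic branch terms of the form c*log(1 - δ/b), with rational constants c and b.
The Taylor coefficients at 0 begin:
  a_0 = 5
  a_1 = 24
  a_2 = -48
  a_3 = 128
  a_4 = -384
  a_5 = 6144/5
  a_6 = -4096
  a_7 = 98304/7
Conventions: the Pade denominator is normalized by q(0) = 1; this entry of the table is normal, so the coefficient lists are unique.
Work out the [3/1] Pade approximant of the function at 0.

Taylor coefficients needed (read off): a_0 = 5, a_1 = 24, a_2 = -48, a_3 = 128, a_4 = -384.
Write the denominator as Q(δ) = 1 + q1*δ. Requiring Q*f - P = O(δ^5) with deg P <= 3 kills the coefficients of δ^4..δ^4 in Q*f:
  δ^4: a_4 + q1*a_3 = 0, i.e. -384 + (128)*q1 = 0.
Solving this linear system: q1 = 3.
The numerator is Q*f truncated at degree 3: P0 = a_0 = 5; P1 = a_1 + q1*a_0 = 39; P2 = a_2 + q1*a_1 = 24; P3 = a_3 + q1*a_2 = -16.

The Pade approximant has numerator coefficients [5, 39, 24, -16]; denominator coefficients [1, 3].


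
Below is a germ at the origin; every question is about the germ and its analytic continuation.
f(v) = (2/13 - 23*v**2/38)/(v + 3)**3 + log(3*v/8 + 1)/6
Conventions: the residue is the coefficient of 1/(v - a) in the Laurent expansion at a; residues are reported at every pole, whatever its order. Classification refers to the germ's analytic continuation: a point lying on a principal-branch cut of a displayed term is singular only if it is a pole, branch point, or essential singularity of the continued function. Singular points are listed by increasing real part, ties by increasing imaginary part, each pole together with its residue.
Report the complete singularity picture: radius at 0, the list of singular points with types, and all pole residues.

Denominator factor (v + 3)^3: pole of order 3 at -3, modulus 3.
Branch term (1/6)*log(1 - v/(-8/3)): its argument vanishes at v = -8/3, a logarithmic branch point, modulus 8/3.
The radius of convergence is the smallest modulus among the singular points: 8/3.
The branch term is analytic at -3 and contributes nothing to the residue; only the rational part matters.
At the order-3 pole -3 set g(v) = (v - (-3))^3*(rational part) = 2/13 - 23*v**2/38.
Order-3 pole: residue = g''(a)/2; g''(-3) = -23/19, so the residue is -23/38.
List the singular points by increasing real part (a conjugate pair: the negative imaginary part first).

Radius of convergence at 0: 8/3.
At -3: a pole of order 3; residue -23/38.
At -8/3: a logarithmic branch point.


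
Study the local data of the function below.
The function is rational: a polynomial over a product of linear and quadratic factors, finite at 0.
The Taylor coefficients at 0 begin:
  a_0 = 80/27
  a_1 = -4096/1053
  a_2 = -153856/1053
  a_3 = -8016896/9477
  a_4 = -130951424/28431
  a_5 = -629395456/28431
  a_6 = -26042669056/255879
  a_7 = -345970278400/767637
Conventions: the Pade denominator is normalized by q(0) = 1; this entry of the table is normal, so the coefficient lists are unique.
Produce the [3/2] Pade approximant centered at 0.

The Pade approximant has numerator coefficients [80/27, -340961769536/6833393073, 66241358256/759265897, 907869059072/759265897]; denominator coefficients [1, -2720604580/175215207, 30683619793/525645621].

Taylor coefficients needed (read off): a_0 = 80/27, a_1 = -4096/1053, a_2 = -153856/1053, a_3 = -8016896/9477, a_4 = -130951424/28431, a_5 = -629395456/28431.
Write the denominator as Q(k) = 1 + q1*k + q2*k^2. Requiring Q*f - P = O(k^6) with deg P <= 3 kills the coefficients of k^4..k^5 in Q*f:
  k^4: a_4 + q1*a_3 + q2*a_2 = 0, i.e. -130951424/28431 + (-8016896/9477)*q1 + (-153856/1053)*q2 = 0.
  k^5: a_5 + q1*a_4 + q2*a_3 = 0, i.e. -629395456/28431 + (-130951424/28431)*q1 + (-8016896/9477)*q2 = 0.
Solving this linear system: q1 = -2720604580/175215207, q2 = 30683619793/525645621.
The numerator is Q*f truncated at degree 3: P0 = a_0 = 80/27; P1 = a_1 + q1*a_0 = -340961769536/6833393073; P2 = a_2 + q1*a_1 + q2*a_0 = 66241358256/759265897; P3 = a_3 + q1*a_2 + q2*a_1 = 907869059072/759265897.


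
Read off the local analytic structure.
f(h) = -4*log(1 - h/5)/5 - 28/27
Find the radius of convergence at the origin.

The radius of convergence is 5.

Branch term (-4/5)*log(1 - h/(5)): its argument vanishes at h = 5, a logarithmic branch point, modulus 5.
The radius of convergence is the smallest modulus among the singular points: 5.


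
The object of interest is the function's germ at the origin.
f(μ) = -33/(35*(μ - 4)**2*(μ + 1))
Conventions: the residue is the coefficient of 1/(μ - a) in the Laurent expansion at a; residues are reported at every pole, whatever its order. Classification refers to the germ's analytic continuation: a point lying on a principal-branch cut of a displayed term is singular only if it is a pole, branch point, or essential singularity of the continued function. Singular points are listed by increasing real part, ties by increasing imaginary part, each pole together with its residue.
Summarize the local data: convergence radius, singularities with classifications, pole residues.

Denominator factor (μ - 4)^2: pole of order 2 at 4, modulus 4.
Denominator factor (μ + 1): pole of order 1 at -1, modulus 1.
The radius of convergence is the smallest modulus among the singular points: 1.
At the order-1 pole -1 set g(μ) = (μ - (-1))*f(μ) = -33/(35*(μ - 4)**2).
Simple pole: residue = g(a) at a = -1, which is -33/875.
At the order-2 pole 4 set g(μ) = (μ - (4))^2*f(μ) = -33/(35*(μ + 1)).
Order-2 pole: residue = g'(a); g'(4) = 33/875, so the residue is 33/875.
List the singular points by increasing real part (a conjugate pair: the negative imaginary part first).

Radius of convergence at 0: 1.
At -1: a pole of order 1; residue -33/875.
At 4: a pole of order 2; residue 33/875.


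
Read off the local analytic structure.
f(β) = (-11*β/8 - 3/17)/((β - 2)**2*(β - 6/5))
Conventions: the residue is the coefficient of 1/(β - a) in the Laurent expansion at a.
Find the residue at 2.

At the order-2 pole 2 set g(β) = (β - (2))^2*f(β) = (-11*β/8 - 3/17)/(β - 6/5).
Order-2 pole: residue = g'(a); g'(2) = 3105/1088, so the residue is 3105/1088.

The residue is 3105/1088.


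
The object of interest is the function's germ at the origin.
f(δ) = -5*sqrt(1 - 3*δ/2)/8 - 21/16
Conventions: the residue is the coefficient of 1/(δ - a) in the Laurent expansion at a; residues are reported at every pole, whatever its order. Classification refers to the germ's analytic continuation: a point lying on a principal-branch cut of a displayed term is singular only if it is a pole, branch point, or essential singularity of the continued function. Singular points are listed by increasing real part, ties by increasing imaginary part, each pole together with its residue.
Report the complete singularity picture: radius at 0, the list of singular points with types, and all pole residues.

Branch term (-5/8)*sqrt(1 - δ/(2/3)): its argument vanishes at δ = 2/3, a square-root branch point, modulus 2/3.
The radius of convergence is the smallest modulus among the singular points: 2/3.

Radius of convergence at 0: 2/3.
At 2/3: an algebraic (square-root) branch point.


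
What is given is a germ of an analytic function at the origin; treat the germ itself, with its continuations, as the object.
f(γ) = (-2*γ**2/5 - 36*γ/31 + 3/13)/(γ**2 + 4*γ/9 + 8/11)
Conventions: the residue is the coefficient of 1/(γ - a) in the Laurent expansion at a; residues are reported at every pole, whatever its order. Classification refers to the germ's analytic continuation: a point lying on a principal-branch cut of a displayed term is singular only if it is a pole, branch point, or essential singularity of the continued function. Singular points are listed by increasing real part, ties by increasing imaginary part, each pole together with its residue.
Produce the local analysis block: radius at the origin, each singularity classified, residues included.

Radius of convergence at 0: (2/11)*sqrt(22).
At (-2/9) - ((2/99)*sqrt(1661))*i: a pole of order 1; residue (-686/1395) + ((265799/24097788)*sqrt(1661))*i.
At (-2/9) + ((2/99)*sqrt(1661))*i: a pole of order 1; residue (-686/1395) - ((265799/24097788)*sqrt(1661))*i.

Denominator factor (γ**2 + 4*γ/9 + 8/11): discriminant -2416/891, complex-conjugate roots (-2/9) + ((2/99)*sqrt(1661))*i and (-2/9) - ((2/99)*sqrt(1661))*i; poles of order 1, moduli (2/11)*sqrt(22) and (2/11)*sqrt(22).
The radius of convergence is the smallest modulus among the singular points: (2/11)*sqrt(22).
The factor γ**2 + 4*γ/9 + 8/11 splits as (γ - a)(γ - a') with a = (-2/9) - ((2/99)*sqrt(1661))*i, a' = (-2/9) + ((2/99)*sqrt(1661))*i. At the order-1 pole a set g(γ) = (γ - a)*f(γ) = [-2*γ**2/5 - 36*γ/31 + 3/13] / (γ - a').
Simple pole: residue = g(a) at a = (-2/9) - ((2/99)*sqrt(1661))*i, which is (-686/1395) + ((265799/24097788)*sqrt(1661))*i.
The factor γ**2 + 4*γ/9 + 8/11 splits as (γ - a)(γ - a') with a = (-2/9) + ((2/99)*sqrt(1661))*i, a' = (-2/9) - ((2/99)*sqrt(1661))*i. At the order-1 pole a set g(γ) = (γ - a)*f(γ) = [-2*γ**2/5 - 36*γ/31 + 3/13] / (γ - a').
Simple pole: residue = g(a) at a = (-2/9) + ((2/99)*sqrt(1661))*i, which is (-686/1395) - ((265799/24097788)*sqrt(1661))*i.
List the singular points by increasing real part (a conjugate pair: the negative imaginary part first).


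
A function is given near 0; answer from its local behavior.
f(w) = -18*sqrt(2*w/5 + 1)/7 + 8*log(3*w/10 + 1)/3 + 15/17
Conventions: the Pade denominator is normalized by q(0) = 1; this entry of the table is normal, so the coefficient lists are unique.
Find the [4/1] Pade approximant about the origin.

The Pade approximant has numerator coefficients [-201/119, -1906/32725, -4/385, -12/48125, -69/1925000]; denominator coefficients [1, 56/275].

Taylor coefficients needed (expand at 0): a_0 = -201/119, a_1 = 2/7, a_2 = -12/175, a_3 = 12/875, a_4 = -99/35000, a_5 = 9/15625.
Write the denominator as Q(w) = 1 + q1*w. Requiring Q*f - P = O(w^6) with deg P <= 4 kills the coefficients of w^5..w^5 in Q*f:
  w^5: a_5 + q1*a_4 = 0, i.e. 9/15625 + (-99/35000)*q1 = 0.
Solving this linear system: q1 = 56/275.
The numerator is Q*f truncated at degree 4: P0 = a_0 = -201/119; P1 = a_1 + q1*a_0 = -1906/32725; P2 = a_2 + q1*a_1 = -4/385; P3 = a_3 + q1*a_2 = -12/48125; P4 = a_4 + q1*a_3 = -69/1925000.


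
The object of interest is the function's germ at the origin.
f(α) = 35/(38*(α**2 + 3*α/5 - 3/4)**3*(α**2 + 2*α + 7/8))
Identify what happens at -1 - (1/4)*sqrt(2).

The point is a pole of order 1.

The denominator factor α**2 + 2*α + 7/8 vanishes at -1 - (1/4)*sqrt(2) and appears to the power 1; the numerator there equals 35/38, nonzero, and no other factor vanishes.
Hence a pole whose order is the multiplicity, 1.


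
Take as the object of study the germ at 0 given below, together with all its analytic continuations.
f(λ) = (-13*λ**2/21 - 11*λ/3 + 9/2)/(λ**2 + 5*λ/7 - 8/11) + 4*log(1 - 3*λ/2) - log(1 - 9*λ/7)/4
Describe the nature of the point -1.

The point is a regular point.

Denominator factors: λ**2 + 5*λ/7 - 8/11 = -34/77 at λ = -1 — none vanishes.
Branch term log(1 - λ/(7/9)): argument at -1 is 16/7, nonzero, so -1 is not its branch point (a point on a principal cut is still regular for the continued germ).
Branch term log(1 - λ/(2/3)): argument at -1 is 5/2, nonzero, so -1 is not its branch point (a point on a principal cut is still regular for the continued germ).
So the germ continues analytically to -1.


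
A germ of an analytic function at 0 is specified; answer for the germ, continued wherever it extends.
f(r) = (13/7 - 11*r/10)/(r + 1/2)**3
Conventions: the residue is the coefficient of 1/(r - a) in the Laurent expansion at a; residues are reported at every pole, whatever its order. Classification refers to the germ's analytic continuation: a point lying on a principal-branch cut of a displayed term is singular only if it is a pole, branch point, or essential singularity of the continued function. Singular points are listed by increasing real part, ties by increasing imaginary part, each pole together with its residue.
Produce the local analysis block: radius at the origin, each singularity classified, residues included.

Denominator factor (r + 1/2)^3: pole of order 3 at -1/2, modulus 1/2.
The radius of convergence is the smallest modulus among the singular points: 1/2.
At the order-3 pole -1/2 set g(r) = (r - (-1/2))^3*f(r) = 13/7 - 11*r/10.
Order-3 pole: residue = g''(a)/2; g''(-1/2) = 0, so the residue is 0.

Radius of convergence at 0: 1/2.
At -1/2: a pole of order 3; residue 0.


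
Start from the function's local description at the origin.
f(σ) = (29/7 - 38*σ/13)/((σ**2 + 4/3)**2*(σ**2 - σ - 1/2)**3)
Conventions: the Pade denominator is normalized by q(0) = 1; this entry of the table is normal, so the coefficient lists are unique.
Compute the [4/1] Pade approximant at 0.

Taylor coefficients needed (expand at 0): a_0 = -261/14, a_1 = 11376/91, a_2 = -222129/364, a_3 = 33714/13, a_4 = -4223997/416, a_5 = 262980/7.
Write the denominator as Q(σ) = 1 + q1*σ. Requiring Q*f - P = O(σ^6) with deg P <= 4 kills the coefficients of σ^5..σ^5 in Q*f:
  σ^5: a_5 + q1*a_4 = 0, i.e. 262980/7 + (-4223997/416)*q1 = 0.
Solving this linear system: q1 = 12155520/3285331.
The numerator is Q*f truncated at degree 4: P0 = a_0 = -261/14; P1 = a_1 + q1*a_0 = 16752085776/298965121; P2 = a_2 + q1*a_1 = -176642507619/1195860484; P3 = a_3 + q1*a_2 = 100308169818/298965121; P4 = a_4 + q1*a_3 = -763269847047/1366697696.

The Pade approximant has numerator coefficients [-261/14, 16752085776/298965121, -176642507619/1195860484, 100308169818/298965121, -763269847047/1366697696]; denominator coefficients [1, 12155520/3285331].


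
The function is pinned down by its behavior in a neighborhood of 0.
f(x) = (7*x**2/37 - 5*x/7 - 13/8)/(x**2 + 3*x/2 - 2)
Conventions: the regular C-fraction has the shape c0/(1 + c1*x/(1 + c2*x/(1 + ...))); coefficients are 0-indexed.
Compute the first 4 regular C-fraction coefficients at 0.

The regular C-fraction coefficients are [13/16, -433/364, 170734/1457911, 1800676150/1367664707].

Taylor coefficients (expand at 0): a_0 = 13/16, a_1 = 433/448, a_2 = 68727/66304, a_3 = 334349/265216.
c0 = a_0 = 13/16. Peel one level at a time: if S = 1 + c*x/S' with S'(0) = 1, then c is the x-coefficient of S and S' = c*x/(S - 1).
S_1 = c0/f = 1 + (-433/364)*x + (85367/612794)*x^2 + ...; c1 = -433/364.
S_2 = c1*x/(S_1 - 1) = 1 + (170734/1457911)*x + (-39575300/256672441)*x^2 + ...; c2 = 170734/1457911.
S_3 = c2*x/(S_2 - 1) = 1 + (1800676150/1367664707)*x + ...; c3 = 1800676150/1367664707.


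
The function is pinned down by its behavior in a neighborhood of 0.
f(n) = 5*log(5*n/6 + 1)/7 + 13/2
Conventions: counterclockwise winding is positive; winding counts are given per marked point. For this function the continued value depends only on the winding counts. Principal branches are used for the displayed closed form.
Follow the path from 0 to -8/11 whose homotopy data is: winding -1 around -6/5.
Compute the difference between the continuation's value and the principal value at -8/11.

Continued minus principal equals -(10/7)*pi*i.

The rational part is single-valued and drops out of the difference; each branch term changes only by its own monodromy.
(5/7)*log(1 - n/(-6/5)): each positive loop around -6/5 adds 2*pi*i to the log, so winding -1 contributes (5/7)*(-1)*2*pi*i = -(10/7)*pi*i.
Summing the contributions at n = -8/11 gives -(10/7)*pi*i.


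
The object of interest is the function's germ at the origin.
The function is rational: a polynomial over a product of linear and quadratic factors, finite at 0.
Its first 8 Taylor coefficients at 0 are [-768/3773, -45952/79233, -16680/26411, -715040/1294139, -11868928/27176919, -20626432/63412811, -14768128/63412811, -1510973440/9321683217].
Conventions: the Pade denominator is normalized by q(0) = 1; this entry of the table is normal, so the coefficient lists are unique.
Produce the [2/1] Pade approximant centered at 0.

The Pade approximant has numerator coefficients [-768/3773, -30982528/77093709, -201029368/1618967889]; denominator coefficients [1, -17876/20433].

Taylor coefficients needed (read off): a_0 = -768/3773, a_1 = -45952/79233, a_2 = -16680/26411, a_3 = -715040/1294139.
Write the denominator as Q(χ) = 1 + q1*χ. Requiring Q*f - P = O(χ^4) with deg P <= 2 kills the coefficients of χ^3..χ^3 in Q*f:
  χ^3: a_3 + q1*a_2 = 0, i.e. -715040/1294139 + (-16680/26411)*q1 = 0.
Solving this linear system: q1 = -17876/20433.
The numerator is Q*f truncated at degree 2: P0 = a_0 = -768/3773; P1 = a_1 + q1*a_0 = -30982528/77093709; P2 = a_2 + q1*a_1 = -201029368/1618967889.


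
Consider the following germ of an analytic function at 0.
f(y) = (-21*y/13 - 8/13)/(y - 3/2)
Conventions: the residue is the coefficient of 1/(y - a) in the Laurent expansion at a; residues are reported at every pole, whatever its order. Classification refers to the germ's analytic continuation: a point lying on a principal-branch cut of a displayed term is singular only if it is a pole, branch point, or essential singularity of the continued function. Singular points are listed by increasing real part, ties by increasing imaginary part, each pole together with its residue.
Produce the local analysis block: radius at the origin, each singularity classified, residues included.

Denominator factor (y - 3/2): pole of order 1 at 3/2, modulus 3/2.
The radius of convergence is the smallest modulus among the singular points: 3/2.
At the order-1 pole 3/2 set g(y) = (y - (3/2))*f(y) = -21*y/13 - 8/13.
Simple pole: residue = g(a) at a = 3/2, which is -79/26.

Radius of convergence at 0: 3/2.
At 3/2: a pole of order 1; residue -79/26.


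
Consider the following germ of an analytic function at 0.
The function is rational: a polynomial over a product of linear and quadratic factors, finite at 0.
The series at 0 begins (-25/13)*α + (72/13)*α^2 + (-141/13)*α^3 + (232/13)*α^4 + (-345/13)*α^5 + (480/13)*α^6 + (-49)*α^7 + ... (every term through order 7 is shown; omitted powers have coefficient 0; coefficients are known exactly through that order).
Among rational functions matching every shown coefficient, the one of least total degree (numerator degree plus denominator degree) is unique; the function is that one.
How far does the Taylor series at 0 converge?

No rational of total degree below 5 reproduces all 8 coefficients; solving the [2/3] Pade equations on them gives f(α) = (-3*α**2/13 - 25*α/13)/(α + 1)**3, whose expansion matches every shown term.
Denominator factor (α + 1)^3: pole of order 3 at -1, modulus 1.
The radius of convergence is the smallest modulus among the singular points: 1.

The radius of convergence is 1.


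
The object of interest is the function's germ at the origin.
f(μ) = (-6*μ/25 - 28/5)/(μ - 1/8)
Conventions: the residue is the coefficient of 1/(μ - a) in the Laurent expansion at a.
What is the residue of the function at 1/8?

The residue is -563/100.

At the order-1 pole 1/8 set g(μ) = (μ - (1/8))*f(μ) = -6*μ/25 - 28/5.
Simple pole: residue = g(a) at a = 1/8, which is -563/100.


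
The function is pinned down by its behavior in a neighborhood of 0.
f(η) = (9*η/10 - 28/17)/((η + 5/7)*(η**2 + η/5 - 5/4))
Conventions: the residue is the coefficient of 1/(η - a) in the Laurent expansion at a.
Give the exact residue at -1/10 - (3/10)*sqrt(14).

The factor η**2 + η/5 - 5/4 splits as (η - a)(η - a') with a = -1/10 - (3/10)*sqrt(14), a' = -1/10 + (3/10)*sqrt(14). At the order-1 pole a set g(η) = (η - a)*f(η) = [(9*η/10 - 28/17)/(η + 5/7)] / (η - a').
Simple pole: residue = g(a) at a = -1/10 - (3/10)*sqrt(14), which is -3815/2941 - (10477/35292)*sqrt(14).

The residue is -3815/2941 - (10477/35292)*sqrt(14).


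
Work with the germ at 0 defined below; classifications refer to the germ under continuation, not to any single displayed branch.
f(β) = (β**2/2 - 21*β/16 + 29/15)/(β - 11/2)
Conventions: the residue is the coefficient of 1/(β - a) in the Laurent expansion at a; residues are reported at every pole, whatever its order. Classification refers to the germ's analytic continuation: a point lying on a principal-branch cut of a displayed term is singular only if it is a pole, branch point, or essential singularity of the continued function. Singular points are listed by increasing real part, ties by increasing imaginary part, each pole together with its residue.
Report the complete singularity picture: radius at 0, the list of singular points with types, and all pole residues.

Radius of convergence at 0: 11/2.
At 11/2: a pole of order 1; residue 4723/480.

Denominator factor (β - 11/2): pole of order 1 at 11/2, modulus 11/2.
The radius of convergence is the smallest modulus among the singular points: 11/2.
At the order-1 pole 11/2 set g(β) = (β - (11/2))*f(β) = β**2/2 - 21*β/16 + 29/15.
Simple pole: residue = g(a) at a = 11/2, which is 4723/480.
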